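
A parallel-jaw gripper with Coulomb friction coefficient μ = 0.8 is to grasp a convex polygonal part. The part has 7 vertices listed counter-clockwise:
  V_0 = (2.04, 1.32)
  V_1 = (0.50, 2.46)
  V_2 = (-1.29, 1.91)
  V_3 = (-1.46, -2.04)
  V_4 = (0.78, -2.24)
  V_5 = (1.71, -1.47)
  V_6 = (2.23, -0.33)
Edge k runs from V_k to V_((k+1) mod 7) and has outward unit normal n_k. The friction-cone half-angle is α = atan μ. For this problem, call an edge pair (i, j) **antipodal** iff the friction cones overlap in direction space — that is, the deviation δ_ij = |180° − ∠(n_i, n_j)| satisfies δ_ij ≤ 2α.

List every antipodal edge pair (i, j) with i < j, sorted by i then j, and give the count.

count = 9; pairs: (0,2), (0,3), (0,4), (1,3), (1,4), (1,5), (2,4), (2,5), (2,6)

α = atan 0.8 = 38.66°;  2α = 77.32°
n_0 = (+0.5950, +0.8037)
n_1 = (-0.2937, +0.9559)
n_2 = (-0.9991, +0.0430)
n_3 = (-0.0889, -0.9960)
n_4 = (+0.6377, -0.7703)
n_5 = (+0.9098, -0.4150)
n_6 = (+0.9934, +0.1144)
  (0,1): δ = 126.41°  ·
  (0,2): δ = 55.95°  ✓
  (0,3): δ = 31.41°  ✓
  (0,4): δ = 76.13°  ✓
  (0,5): δ = 101.99°  ·
  (0,6): δ = 133.08°  ·
  (1,2): δ = 109.54°  ·
  (1,3): δ = 22.18°  ✓
  (1,4): δ = 22.54°  ✓
  (1,5): δ = 48.40°  ✓
  (1,6): δ = 79.49°  ·
  (2,3): δ = 92.64°  ·
  (2,4): δ = 47.91°  ✓
  (2,5): δ = 22.06°  ✓
  (2,6): δ = 9.03°  ✓
  (3,4): δ = 135.27°  ·
  (3,5): δ = 109.42°  ·
  (3,6): δ = 78.33°  ·
  (4,5): δ = 154.14°  ·
  (4,6): δ = 123.05°  ·
  (5,6): δ = 148.91°  ·
antipodal pairs: 9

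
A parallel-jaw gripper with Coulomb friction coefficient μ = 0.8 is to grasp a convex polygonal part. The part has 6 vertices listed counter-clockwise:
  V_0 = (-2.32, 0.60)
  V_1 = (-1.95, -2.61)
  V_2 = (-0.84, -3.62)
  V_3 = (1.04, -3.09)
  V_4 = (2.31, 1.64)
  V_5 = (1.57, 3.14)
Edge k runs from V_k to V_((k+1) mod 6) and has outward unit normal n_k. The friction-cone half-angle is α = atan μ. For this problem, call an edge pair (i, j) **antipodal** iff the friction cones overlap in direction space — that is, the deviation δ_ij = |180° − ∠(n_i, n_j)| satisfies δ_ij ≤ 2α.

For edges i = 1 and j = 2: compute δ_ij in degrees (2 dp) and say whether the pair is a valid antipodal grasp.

δ = 121.96°, invalid

α = atan 0.8 = 38.66°;  2α = 77.32°
edge 1: e_1 = (+1.11, -1.01);  n_1 = (-0.6730, -0.7396)
edge 2: e_2 = (+1.88, +0.53);  n_2 = (+0.2713, -0.9625)
∠(n_1, n_2) = 58.04°
δ = |180° − 58.04°| = 121.96°
121.96° > 2α = 77.32°  →  invalid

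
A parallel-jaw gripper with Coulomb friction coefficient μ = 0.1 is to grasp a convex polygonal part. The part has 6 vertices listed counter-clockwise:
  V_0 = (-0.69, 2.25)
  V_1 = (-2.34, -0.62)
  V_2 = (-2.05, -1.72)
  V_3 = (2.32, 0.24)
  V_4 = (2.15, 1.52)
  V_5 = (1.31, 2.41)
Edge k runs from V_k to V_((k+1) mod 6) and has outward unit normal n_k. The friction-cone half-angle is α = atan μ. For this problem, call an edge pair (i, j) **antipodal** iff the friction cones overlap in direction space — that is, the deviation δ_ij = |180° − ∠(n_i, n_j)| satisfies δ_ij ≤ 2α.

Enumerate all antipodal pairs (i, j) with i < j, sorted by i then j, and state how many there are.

count = 1; pairs: (1,3)

α = atan 0.1 = 5.71°;  2α = 11.42°
n_0 = (-0.8669, +0.4984)
n_1 = (-0.9670, -0.2549)
n_2 = (+0.4092, -0.9124)
n_3 = (+0.9913, +0.1317)
n_4 = (+0.7272, +0.6864)
n_5 = (-0.0797, +0.9968)
  (0,1): δ = 135.34°  ·
  (0,2): δ = 35.95°  ·
  (0,3): δ = 37.46°  ·
  (0,4): δ = 73.24°  ·
  (0,5): δ = 124.47°  ·
  (1,2): δ = 80.61°  ·
  (1,3): δ = 7.20°  ✓
  (1,4): δ = 28.58°  ·
  (1,5): δ = 79.80°  ·
  (2,3): δ = 106.59°  ·
  (2,4): δ = 70.81°  ·
  (2,5): δ = 19.58°  ·
  (3,4): δ = 144.22°  ·
  (3,5): δ = 92.99°  ·
  (4,5): δ = 128.77°  ·
antipodal pairs: 1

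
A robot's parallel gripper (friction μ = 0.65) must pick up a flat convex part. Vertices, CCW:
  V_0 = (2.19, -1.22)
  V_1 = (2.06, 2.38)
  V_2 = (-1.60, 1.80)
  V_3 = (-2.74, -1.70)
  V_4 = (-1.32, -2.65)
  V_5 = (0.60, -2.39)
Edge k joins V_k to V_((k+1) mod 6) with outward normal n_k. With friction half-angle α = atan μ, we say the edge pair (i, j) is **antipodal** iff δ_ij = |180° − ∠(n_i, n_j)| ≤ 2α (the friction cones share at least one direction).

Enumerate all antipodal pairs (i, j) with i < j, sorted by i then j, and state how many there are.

α = atan 0.65 = 33.02°;  2α = 66.05°
n_0 = (+0.9993, +0.0361)
n_1 = (-0.1565, +0.9877)
n_2 = (-0.9508, +0.3097)
n_3 = (-0.5561, -0.8311)
n_4 = (+0.1342, -0.9910)
n_5 = (+0.5927, -0.8054)
  (0,1): δ = 83.06°  ·
  (0,2): δ = 20.11°  ✓
  (0,3): δ = 54.15°  ✓
  (0,4): δ = 95.64°  ·
  (0,5): δ = 124.28°  ·
  (1,2): δ = 117.05°  ·
  (1,3): δ = 42.79°  ✓
  (1,4): δ = 1.29°  ✓
  (1,5): δ = 27.34°  ✓
  (2,3): δ = 105.74°  ·
  (2,4): δ = 64.25°  ✓
  (2,5): δ = 35.61°  ✓
  (3,4): δ = 138.51°  ·
  (3,5): δ = 109.87°  ·
  (4,5): δ = 151.36°  ·
antipodal pairs: 7

count = 7; pairs: (0,2), (0,3), (1,3), (1,4), (1,5), (2,4), (2,5)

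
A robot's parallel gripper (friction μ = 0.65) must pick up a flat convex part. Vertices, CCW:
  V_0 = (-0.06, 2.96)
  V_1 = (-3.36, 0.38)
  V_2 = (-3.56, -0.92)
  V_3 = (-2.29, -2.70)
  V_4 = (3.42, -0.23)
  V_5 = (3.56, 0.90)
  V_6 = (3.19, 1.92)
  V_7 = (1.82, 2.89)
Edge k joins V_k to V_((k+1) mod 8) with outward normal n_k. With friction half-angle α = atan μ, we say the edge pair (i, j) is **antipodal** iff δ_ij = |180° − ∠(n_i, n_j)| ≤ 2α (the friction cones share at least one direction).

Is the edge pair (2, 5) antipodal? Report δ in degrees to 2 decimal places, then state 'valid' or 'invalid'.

δ = 15.57°, valid

α = atan 0.65 = 33.02°;  2α = 66.05°
edge 2: e_2 = (+1.27, -1.78);  n_2 = (-0.8140, -0.5808)
edge 5: e_5 = (-0.37, +1.02);  n_5 = (+0.9401, +0.3410)
∠(n_2, n_5) = 164.43°
δ = |180° − 164.43°| = 15.57°
15.57° ≤ 2α = 66.05°  →  valid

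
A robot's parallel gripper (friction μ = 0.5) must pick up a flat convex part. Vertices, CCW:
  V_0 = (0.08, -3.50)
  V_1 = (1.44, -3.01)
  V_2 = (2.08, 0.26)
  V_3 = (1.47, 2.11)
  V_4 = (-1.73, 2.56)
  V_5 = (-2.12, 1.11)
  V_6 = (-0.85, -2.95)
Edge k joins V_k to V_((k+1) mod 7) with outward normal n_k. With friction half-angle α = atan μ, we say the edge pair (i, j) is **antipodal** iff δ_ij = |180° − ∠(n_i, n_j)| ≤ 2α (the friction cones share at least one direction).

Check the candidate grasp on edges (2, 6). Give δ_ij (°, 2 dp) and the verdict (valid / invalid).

δ = 41.15°, valid

α = atan 0.5 = 26.57°;  2α = 53.13°
edge 2: e_2 = (-0.61, +1.85);  n_2 = (+0.9497, +0.3131)
edge 6: e_6 = (+0.93, -0.55);  n_6 = (-0.5090, -0.8607)
∠(n_2, n_6) = 138.85°
δ = |180° − 138.85°| = 41.15°
41.15° ≤ 2α = 53.13°  →  valid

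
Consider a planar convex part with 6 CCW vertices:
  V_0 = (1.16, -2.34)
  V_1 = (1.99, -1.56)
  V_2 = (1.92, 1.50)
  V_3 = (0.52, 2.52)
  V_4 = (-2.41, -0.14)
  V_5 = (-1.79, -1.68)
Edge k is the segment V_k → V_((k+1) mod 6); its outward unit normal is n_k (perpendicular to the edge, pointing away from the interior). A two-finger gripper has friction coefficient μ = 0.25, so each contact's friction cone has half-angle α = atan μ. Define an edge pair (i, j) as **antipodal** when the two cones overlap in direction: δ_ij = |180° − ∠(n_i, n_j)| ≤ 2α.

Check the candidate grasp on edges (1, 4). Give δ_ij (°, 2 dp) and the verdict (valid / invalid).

α = atan 0.25 = 14.04°;  2α = 28.07°
edge 1: e_1 = (-0.07, +3.06);  n_1 = (+0.9997, +0.0229)
edge 4: e_4 = (+0.62, -1.54);  n_4 = (-0.9276, -0.3735)
∠(n_1, n_4) = 159.38°
δ = |180° − 159.38°| = 20.62°
20.62° ≤ 2α = 28.07°  →  valid

δ = 20.62°, valid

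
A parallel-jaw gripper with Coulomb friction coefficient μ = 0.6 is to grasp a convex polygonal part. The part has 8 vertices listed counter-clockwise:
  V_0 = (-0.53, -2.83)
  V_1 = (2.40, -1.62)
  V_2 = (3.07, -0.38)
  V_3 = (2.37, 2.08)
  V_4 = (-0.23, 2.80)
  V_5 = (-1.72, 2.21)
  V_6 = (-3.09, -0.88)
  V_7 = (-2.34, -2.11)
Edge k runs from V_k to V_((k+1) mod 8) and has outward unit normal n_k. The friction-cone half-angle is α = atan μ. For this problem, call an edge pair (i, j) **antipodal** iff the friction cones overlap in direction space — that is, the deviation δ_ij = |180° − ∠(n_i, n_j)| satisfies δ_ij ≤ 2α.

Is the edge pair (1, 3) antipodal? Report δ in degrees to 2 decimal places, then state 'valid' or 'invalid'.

δ = 77.10°, invalid

α = atan 0.6 = 30.96°;  2α = 61.93°
edge 1: e_1 = (+0.67, +1.24);  n_1 = (+0.8798, -0.4754)
edge 3: e_3 = (-2.60, +0.72);  n_3 = (+0.2669, +0.9637)
∠(n_1, n_3) = 102.90°
δ = |180° − 102.90°| = 77.10°
77.10° > 2α = 61.93°  →  invalid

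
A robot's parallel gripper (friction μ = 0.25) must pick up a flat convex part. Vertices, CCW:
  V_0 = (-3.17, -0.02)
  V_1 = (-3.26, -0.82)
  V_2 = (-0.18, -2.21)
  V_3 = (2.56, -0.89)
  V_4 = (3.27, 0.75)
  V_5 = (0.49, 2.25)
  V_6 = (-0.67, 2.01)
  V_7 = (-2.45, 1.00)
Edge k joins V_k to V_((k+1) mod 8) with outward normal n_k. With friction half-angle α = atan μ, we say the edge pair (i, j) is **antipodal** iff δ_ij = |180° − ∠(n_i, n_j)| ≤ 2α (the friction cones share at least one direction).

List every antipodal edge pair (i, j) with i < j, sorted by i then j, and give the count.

α = atan 0.25 = 14.04°;  2α = 28.07°
n_0 = (-0.9937, +0.1118)
n_1 = (-0.4113, -0.9115)
n_2 = (+0.4340, -0.9009)
n_3 = (+0.9177, -0.3973)
n_4 = (+0.4749, +0.8801)
n_5 = (-0.2026, +0.9793)
n_6 = (-0.4935, +0.8697)
n_7 = (-0.8170, +0.5767)
  (0,1): δ = 107.87°  ·
  (0,2): δ = 57.86°  ·
  (0,3): δ = 16.99°  ✓
  (0,4): δ = 68.07°  ·
  (0,5): δ = 108.11°  ·
  (0,6): δ = 125.99°  ·
  (0,7): δ = 151.20°  ·
  (1,2): δ = 129.99°  ·
  (1,3): δ = 89.12°  ·
  (1,4): δ = 4.06°  ✓
  (1,5): δ = 35.98°  ·
  (1,6): δ = 53.86°  ·
  (1,7): δ = 79.07°  ·
  (2,3): δ = 139.13°  ·
  (2,4): δ = 54.07°  ·
  (2,5): δ = 14.03°  ✓
  (2,6): δ = 3.85°  ✓
  (2,7): δ = 29.06°  ·
  (3,4): δ = 94.94°  ·
  (3,5): δ = 54.90°  ·
  (3,6): δ = 37.02°  ·
  (3,7): δ = 11.81°  ✓
  (4,5): δ = 139.96°  ·
  (4,6): δ = 122.08°  ·
  (4,7): δ = 96.87°  ·
  (5,6): δ = 162.12°  ·
  (5,7): δ = 136.91°  ·
  (6,7): δ = 154.79°  ·
antipodal pairs: 5

count = 5; pairs: (0,3), (1,4), (2,5), (2,6), (3,7)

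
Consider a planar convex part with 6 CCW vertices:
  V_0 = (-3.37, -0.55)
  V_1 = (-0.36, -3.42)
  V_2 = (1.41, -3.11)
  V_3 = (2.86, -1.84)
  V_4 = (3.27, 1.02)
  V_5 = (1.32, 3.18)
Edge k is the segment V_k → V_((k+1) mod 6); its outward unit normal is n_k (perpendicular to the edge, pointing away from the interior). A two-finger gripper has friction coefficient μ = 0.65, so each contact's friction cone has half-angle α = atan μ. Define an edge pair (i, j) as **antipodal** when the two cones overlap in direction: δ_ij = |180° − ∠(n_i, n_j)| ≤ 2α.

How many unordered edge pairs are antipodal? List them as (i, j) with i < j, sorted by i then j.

count = 6; pairs: (0,3), (0,4), (1,4), (1,5), (2,5), (3,5)

α = atan 0.65 = 33.02°;  2α = 66.05°
n_0 = (-0.6901, -0.7237)
n_1 = (+0.1725, -0.9850)
n_2 = (+0.6589, -0.7523)
n_3 = (+0.9899, -0.1419)
n_4 = (+0.7423, +0.6701)
n_5 = (-0.6225, +0.7827)
  (0,1): δ = 126.43°  ·
  (0,2): δ = 95.15°  ·
  (0,3): δ = 54.52°  ✓
  (0,4): δ = 4.29°  ✓
  (0,5): δ = 82.13°  ·
  (1,2): δ = 148.72°  ·
  (1,3): δ = 108.09°  ·
  (1,4): δ = 57.86°  ✓
  (1,5): δ = 28.56°  ✓
  (2,3): δ = 139.37°  ·
  (2,4): δ = 89.14°  ·
  (2,5): δ = 2.72°  ✓
  (3,4): δ = 129.77°  ·
  (3,5): δ = 43.35°  ✓
  (4,5): δ = 93.58°  ·
antipodal pairs: 6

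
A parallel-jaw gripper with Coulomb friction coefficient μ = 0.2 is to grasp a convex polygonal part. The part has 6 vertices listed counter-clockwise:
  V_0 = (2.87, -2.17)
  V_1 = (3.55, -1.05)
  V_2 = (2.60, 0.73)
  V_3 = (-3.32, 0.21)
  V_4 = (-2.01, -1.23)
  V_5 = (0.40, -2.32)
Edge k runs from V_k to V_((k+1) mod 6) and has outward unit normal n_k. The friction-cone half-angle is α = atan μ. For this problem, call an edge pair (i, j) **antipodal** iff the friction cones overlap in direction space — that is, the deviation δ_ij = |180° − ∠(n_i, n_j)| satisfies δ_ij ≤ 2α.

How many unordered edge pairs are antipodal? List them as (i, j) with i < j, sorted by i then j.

α = atan 0.2 = 11.31°;  2α = 22.62°
n_0 = (+0.8548, -0.5190)
n_1 = (+0.8822, +0.4708)
n_2 = (-0.0875, +0.9962)
n_3 = (-0.7397, -0.6729)
n_4 = (-0.4121, -0.9111)
n_5 = (+0.0606, -0.9982)
  (0,1): δ = 120.65°  ·
  (0,2): δ = 53.72°  ·
  (0,3): δ = 73.56°  ·
  (0,4): δ = 96.93°  ·
  (0,5): δ = 124.74°  ·
  (1,2): δ = 113.07°  ·
  (1,3): δ = 14.20°  ✓
  (1,4): δ = 37.57°  ·
  (1,5): δ = 65.39°  ·
  (2,3): δ = 52.73°  ·
  (2,4): δ = 29.36°  ·
  (2,5): δ = 1.54°  ✓
  (3,4): δ = 156.63°  ·
  (3,5): δ = 128.82°  ·
  (4,5): δ = 152.19°  ·
antipodal pairs: 2

count = 2; pairs: (1,3), (2,5)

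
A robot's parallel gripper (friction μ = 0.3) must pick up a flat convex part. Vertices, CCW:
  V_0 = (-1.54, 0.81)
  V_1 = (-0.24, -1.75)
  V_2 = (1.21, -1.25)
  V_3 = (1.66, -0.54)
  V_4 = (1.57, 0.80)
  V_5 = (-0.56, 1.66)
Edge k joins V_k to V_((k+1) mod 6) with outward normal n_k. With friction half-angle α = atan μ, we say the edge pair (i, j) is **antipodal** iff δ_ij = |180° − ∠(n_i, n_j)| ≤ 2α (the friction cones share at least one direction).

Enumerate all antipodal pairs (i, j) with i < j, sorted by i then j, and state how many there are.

α = atan 0.3 = 16.70°;  2α = 33.40°
n_0 = (-0.8916, -0.4528)
n_1 = (+0.3260, -0.9454)
n_2 = (+0.8446, -0.5353)
n_3 = (+0.9978, +0.0670)
n_4 = (+0.3744, +0.9273)
n_5 = (-0.6552, +0.7554)
  (0,1): δ = 97.90°  ·
  (0,2): δ = 59.29°  ·
  (0,3): δ = 23.08°  ✓
  (0,4): δ = 41.09°  ·
  (0,5): δ = 104.01°  ·
  (1,2): δ = 141.39°  ·
  (1,3): δ = 105.18°  ·
  (1,4): δ = 41.01°  ·
  (1,5): δ = 21.91°  ✓
  (2,3): δ = 143.79°  ·
  (2,4): δ = 79.62°  ·
  (2,5): δ = 16.70°  ✓
  (3,4): δ = 115.83°  ·
  (3,5): δ = 52.91°  ·
  (4,5): δ = 117.08°  ·
antipodal pairs: 3

count = 3; pairs: (0,3), (1,5), (2,5)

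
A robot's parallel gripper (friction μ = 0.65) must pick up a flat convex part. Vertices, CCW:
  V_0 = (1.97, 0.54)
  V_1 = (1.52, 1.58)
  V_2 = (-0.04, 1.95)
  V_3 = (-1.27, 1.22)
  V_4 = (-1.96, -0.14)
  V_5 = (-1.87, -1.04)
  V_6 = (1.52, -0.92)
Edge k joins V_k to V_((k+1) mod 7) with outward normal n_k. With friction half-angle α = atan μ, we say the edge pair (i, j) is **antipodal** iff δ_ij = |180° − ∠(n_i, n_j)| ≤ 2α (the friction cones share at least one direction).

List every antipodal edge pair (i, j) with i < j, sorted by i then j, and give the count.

α = atan 0.65 = 33.02°;  2α = 66.05°
n_0 = (+0.9178, +0.3971)
n_1 = (+0.2308, +0.9730)
n_2 = (-0.5104, +0.8600)
n_3 = (-0.8918, +0.4525)
n_4 = (-0.9950, -0.0995)
n_5 = (+0.0354, -0.9994)
n_6 = (+0.9556, -0.2945)
  (0,1): δ = 126.74°  ·
  (0,2): δ = 82.71°  ·
  (0,3): δ = 50.30°  ✓
  (0,4): δ = 17.69°  ✓
  (0,5): δ = 68.63°  ·
  (0,6): δ = 139.47°  ·
  (1,2): δ = 135.97°  ·
  (1,3): δ = 103.56°  ·
  (1,4): δ = 70.95°  ·
  (1,5): δ = 15.37°  ✓
  (1,6): δ = 86.21°  ·
  (2,3): δ = 147.59°  ·
  (2,4): δ = 114.98°  ·
  (2,5): δ = 28.66°  ✓
  (2,6): δ = 42.18°  ✓
  (3,4): δ = 147.39°  ·
  (3,5): δ = 61.07°  ✓
  (3,6): δ = 9.77°  ✓
  (4,5): δ = 93.68°  ·
  (4,6): δ = 22.84°  ✓
  (5,6): δ = 109.16°  ·
antipodal pairs: 8

count = 8; pairs: (0,3), (0,4), (1,5), (2,5), (2,6), (3,5), (3,6), (4,6)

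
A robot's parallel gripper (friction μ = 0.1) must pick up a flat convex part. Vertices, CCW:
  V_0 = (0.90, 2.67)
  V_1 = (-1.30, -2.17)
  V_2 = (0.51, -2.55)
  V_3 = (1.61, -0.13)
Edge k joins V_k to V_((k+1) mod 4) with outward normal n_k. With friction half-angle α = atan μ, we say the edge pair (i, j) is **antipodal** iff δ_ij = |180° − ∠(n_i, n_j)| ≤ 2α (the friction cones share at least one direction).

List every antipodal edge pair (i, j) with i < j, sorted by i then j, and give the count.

α = atan 0.1 = 5.71°;  2α = 11.42°
n_0 = (-0.9104, +0.4138)
n_1 = (-0.2055, -0.9787)
n_2 = (+0.9104, -0.4138)
n_3 = (+0.9693, +0.2458)
  (0,1): δ = 77.41°  ·
  (0,2): δ = 0.00°  ✓
  (0,3): δ = 38.67°  ·
  (1,2): δ = 102.59°  ·
  (1,3): δ = 63.91°  ·
  (2,3): δ = 141.33°  ·
antipodal pairs: 1

count = 1; pairs: (0,2)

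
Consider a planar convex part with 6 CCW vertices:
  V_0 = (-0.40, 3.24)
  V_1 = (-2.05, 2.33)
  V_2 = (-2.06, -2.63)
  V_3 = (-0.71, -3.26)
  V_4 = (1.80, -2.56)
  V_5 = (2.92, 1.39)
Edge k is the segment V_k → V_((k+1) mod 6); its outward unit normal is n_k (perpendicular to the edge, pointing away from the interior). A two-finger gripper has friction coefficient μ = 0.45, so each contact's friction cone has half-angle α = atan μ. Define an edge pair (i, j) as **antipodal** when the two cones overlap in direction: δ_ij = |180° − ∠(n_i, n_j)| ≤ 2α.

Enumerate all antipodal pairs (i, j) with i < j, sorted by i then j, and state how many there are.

α = atan 0.45 = 24.23°;  2α = 48.46°
n_0 = (-0.4829, +0.8757)
n_1 = (-1.0000, +0.0020)
n_2 = (-0.4229, -0.9062)
n_3 = (+0.2686, -0.9632)
n_4 = (+0.9621, -0.2728)
n_5 = (+0.4868, +0.8735)
  (0,1): δ = 118.99°  ·
  (0,2): δ = 53.89°  ·
  (0,3): δ = 13.29°  ✓
  (0,4): δ = 45.29°  ✓
  (0,5): δ = 121.99°  ·
  (1,2): δ = 114.90°  ·
  (1,3): δ = 74.30°  ·
  (1,4): δ = 15.71°  ✓
  (1,5): δ = 60.99°  ·
  (2,3): δ = 139.40°  ·
  (2,4): δ = 80.81°  ·
  (2,5): δ = 4.11°  ✓
  (3,4): δ = 121.41°  ·
  (3,5): δ = 44.71°  ✓
  (4,5): δ = 103.30°  ·
antipodal pairs: 5

count = 5; pairs: (0,3), (0,4), (1,4), (2,5), (3,5)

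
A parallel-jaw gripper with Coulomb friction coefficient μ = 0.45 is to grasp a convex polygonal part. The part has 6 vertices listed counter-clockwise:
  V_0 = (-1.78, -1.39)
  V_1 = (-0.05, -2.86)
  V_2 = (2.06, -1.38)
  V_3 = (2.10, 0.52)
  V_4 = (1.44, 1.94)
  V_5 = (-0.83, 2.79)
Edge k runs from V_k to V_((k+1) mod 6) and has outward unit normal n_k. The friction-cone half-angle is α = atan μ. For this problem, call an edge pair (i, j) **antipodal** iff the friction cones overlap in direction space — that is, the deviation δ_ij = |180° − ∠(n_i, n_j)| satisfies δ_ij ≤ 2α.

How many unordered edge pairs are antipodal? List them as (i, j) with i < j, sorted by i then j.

α = atan 0.45 = 24.23°;  2α = 48.46°
n_0 = (-0.6475, -0.7620)
n_1 = (+0.5742, -0.8187)
n_2 = (+0.9998, -0.0210)
n_3 = (+0.9068, +0.4215)
n_4 = (+0.3507, +0.9365)
n_5 = (-0.9751, +0.2216)
  (0,1): δ = 104.60°  ·
  (0,2): δ = 50.85°  ·
  (0,3): δ = 24.72°  ✓
  (0,4): δ = 19.83°  ✓
  (0,5): δ = 117.55°  ·
  (1,2): δ = 126.25°  ·
  (1,3): δ = 100.12°  ·
  (1,4): δ = 55.58°  ·
  (1,5): δ = 42.15°  ✓
  (2,3): δ = 153.87°  ·
  (2,4): δ = 109.32°  ·
  (2,5): δ = 11.60°  ✓
  (3,4): δ = 135.46°  ·
  (3,5): δ = 37.73°  ✓
  (4,5): δ = 82.28°  ·
antipodal pairs: 5

count = 5; pairs: (0,3), (0,4), (1,5), (2,5), (3,5)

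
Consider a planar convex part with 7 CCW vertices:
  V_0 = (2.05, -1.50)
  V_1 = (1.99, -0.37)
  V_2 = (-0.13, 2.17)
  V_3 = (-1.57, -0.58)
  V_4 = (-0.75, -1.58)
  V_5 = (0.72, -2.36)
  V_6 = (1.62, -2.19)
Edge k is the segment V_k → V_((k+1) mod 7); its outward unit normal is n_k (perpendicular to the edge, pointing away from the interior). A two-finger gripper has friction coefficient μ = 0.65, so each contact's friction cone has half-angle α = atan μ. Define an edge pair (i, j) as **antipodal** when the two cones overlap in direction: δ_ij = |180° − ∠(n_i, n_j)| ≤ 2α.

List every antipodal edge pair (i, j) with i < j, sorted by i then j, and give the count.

count = 8; pairs: (0,2), (0,3), (0,4), (1,3), (1,4), (1,5), (2,5), (2,6)

α = atan 0.65 = 33.02°;  2α = 66.05°
n_0 = (+0.9986, +0.0530)
n_1 = (+0.7677, +0.6408)
n_2 = (-0.8859, +0.4639)
n_3 = (-0.7733, -0.6341)
n_4 = (-0.4687, -0.8833)
n_5 = (+0.1856, -0.9826)
n_6 = (+0.8487, -0.5289)
  (0,1): δ = 143.19°  ·
  (0,2): δ = 30.68°  ✓
  (0,3): δ = 36.31°  ✓
  (0,4): δ = 59.01°  ✓
  (0,5): δ = 97.66°  ·
  (0,6): δ = 145.03°  ·
  (1,2): δ = 67.49°  ·
  (1,3): δ = 0.50°  ✓
  (1,4): δ = 22.20°  ✓
  (1,5): δ = 60.85°  ✓
  (1,6): δ = 108.22°  ·
  (2,3): δ = 113.01°  ·
  (2,4): δ = 90.31°  ·
  (2,5): δ = 51.67°  ✓
  (2,6): δ = 4.29°  ✓
  (3,4): δ = 157.30°  ·
  (3,5): δ = 118.66°  ·
  (3,6): δ = 71.28°  ·
  (4,5): δ = 141.35°  ·
  (4,6): δ = 93.98°  ·
  (5,6): δ = 132.63°  ·
antipodal pairs: 8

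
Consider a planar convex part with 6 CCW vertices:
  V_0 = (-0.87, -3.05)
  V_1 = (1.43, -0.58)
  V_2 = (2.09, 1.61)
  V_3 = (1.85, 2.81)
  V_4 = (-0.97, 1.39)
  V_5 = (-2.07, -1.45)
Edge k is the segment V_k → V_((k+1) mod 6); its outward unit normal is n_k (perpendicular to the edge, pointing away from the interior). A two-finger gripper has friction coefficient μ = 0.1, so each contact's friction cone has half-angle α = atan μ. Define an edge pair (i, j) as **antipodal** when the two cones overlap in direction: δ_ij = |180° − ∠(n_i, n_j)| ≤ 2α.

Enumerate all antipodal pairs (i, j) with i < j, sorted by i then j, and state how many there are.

α = atan 0.1 = 5.71°;  2α = 11.42°
n_0 = (+0.7318, -0.6815)
n_1 = (+0.9575, -0.2886)
n_2 = (+0.9806, +0.1961)
n_3 = (-0.4497, +0.8932)
n_4 = (-0.9325, +0.3612)
n_5 = (-0.8000, -0.6000)
  (0,1): δ = 153.81°  ·
  (0,2): δ = 125.73°  ·
  (0,3): δ = 20.31°  ·
  (0,4): δ = 21.79°  ·
  (0,5): δ = 79.83°  ·
  (1,2): δ = 151.92°  ·
  (1,3): δ = 46.50°  ·
  (1,4): δ = 4.40°  ✓
  (1,5): δ = 53.64°  ·
  (2,3): δ = 74.58°  ·
  (2,4): δ = 32.48°  ·
  (2,5): δ = 25.56°  ·
  (3,4): δ = 137.90°  ·
  (3,5): δ = 79.86°  ·
  (4,5): δ = 121.96°  ·
antipodal pairs: 1

count = 1; pairs: (1,4)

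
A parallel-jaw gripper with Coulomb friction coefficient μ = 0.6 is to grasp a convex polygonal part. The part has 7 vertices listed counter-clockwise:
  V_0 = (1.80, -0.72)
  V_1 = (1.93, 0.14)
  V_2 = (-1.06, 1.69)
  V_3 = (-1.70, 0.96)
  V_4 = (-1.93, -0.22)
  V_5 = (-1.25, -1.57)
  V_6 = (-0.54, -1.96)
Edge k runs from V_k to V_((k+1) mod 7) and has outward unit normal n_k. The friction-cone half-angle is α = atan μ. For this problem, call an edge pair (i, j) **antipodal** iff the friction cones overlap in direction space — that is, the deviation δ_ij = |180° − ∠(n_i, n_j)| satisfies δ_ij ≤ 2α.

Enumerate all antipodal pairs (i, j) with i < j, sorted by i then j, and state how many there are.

α = atan 0.6 = 30.96°;  2α = 61.93°
n_0 = (+0.9888, -0.1495)
n_1 = (+0.4602, +0.8878)
n_2 = (-0.7519, +0.6592)
n_3 = (-0.9815, +0.1913)
n_4 = (-0.8931, -0.4499)
n_5 = (-0.4814, -0.8765)
n_6 = (+0.4682, -0.8836)
  (0,1): δ = 108.81°  ·
  (0,2): δ = 32.65°  ✓
  (0,3): δ = 2.43°  ✓
  (0,4): δ = 35.33°  ✓
  (0,5): δ = 69.82°  ·
  (0,6): δ = 126.52°  ·
  (1,2): δ = 103.84°  ·
  (1,3): δ = 73.63°  ·
  (1,4): δ = 35.86°  ✓
  (1,5): δ = 1.38°  ✓
  (1,6): δ = 55.32°  ✓
  (2,3): δ = 149.79°  ·
  (2,4): δ = 112.02°  ·
  (2,5): δ = 77.54°  ·
  (2,6): δ = 20.84°  ✓
  (3,4): δ = 142.24°  ·
  (3,5): δ = 107.75°  ·
  (3,6): δ = 51.05°  ✓
  (4,5): δ = 145.51°  ·
  (4,6): δ = 88.81°  ·
  (5,6): δ = 123.30°  ·
antipodal pairs: 8

count = 8; pairs: (0,2), (0,3), (0,4), (1,4), (1,5), (1,6), (2,6), (3,6)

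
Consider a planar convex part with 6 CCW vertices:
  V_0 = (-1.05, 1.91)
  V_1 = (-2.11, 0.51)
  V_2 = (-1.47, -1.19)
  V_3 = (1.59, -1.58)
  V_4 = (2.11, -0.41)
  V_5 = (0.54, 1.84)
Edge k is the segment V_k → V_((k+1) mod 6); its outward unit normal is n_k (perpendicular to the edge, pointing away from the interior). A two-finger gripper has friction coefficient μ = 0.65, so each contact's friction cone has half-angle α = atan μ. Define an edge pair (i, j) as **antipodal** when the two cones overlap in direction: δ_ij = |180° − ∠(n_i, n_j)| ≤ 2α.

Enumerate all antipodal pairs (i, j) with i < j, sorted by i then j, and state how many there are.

count = 6; pairs: (0,2), (0,3), (1,3), (1,4), (2,4), (2,5)

α = atan 0.65 = 33.02°;  2α = 66.05°
n_0 = (-0.7973, +0.6036)
n_1 = (-0.9359, -0.3523)
n_2 = (-0.1264, -0.9920)
n_3 = (+0.9138, -0.4061)
n_4 = (+0.8201, +0.5722)
n_5 = (+0.0440, +0.9990)
  (0,1): δ = 122.24°  ·
  (0,2): δ = 60.13°  ✓
  (0,3): δ = 13.17°  ✓
  (0,4): δ = 72.04°  ·
  (0,5): δ = 124.61°  ·
  (1,2): δ = 117.89°  ·
  (1,3): δ = 44.59°  ✓
  (1,4): δ = 14.28°  ✓
  (1,5): δ = 66.85°  ·
  (2,3): δ = 106.70°  ·
  (2,4): δ = 47.83°  ✓
  (2,5): δ = 4.74°  ✓
  (3,4): δ = 121.13°  ·
  (3,5): δ = 68.56°  ·
  (4,5): δ = 127.43°  ·
antipodal pairs: 6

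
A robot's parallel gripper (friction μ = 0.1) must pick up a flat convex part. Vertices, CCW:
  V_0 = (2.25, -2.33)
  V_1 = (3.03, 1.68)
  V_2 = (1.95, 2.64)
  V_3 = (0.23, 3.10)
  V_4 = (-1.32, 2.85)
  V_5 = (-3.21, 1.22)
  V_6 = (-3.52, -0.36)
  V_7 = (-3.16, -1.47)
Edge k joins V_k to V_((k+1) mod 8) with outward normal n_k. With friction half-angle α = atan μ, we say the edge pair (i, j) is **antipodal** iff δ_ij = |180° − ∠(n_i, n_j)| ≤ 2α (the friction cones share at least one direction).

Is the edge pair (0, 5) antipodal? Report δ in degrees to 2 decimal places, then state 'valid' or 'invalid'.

δ = 0.09°, valid

α = atan 0.1 = 5.71°;  2α = 11.42°
edge 0: e_0 = (+0.78, +4.01);  n_0 = (+0.9816, -0.1909)
edge 5: e_5 = (-0.31, -1.58);  n_5 = (-0.9813, +0.1925)
∠(n_0, n_5) = 179.91°
δ = |180° − 179.91°| = 0.09°
0.09° ≤ 2α = 11.42°  →  valid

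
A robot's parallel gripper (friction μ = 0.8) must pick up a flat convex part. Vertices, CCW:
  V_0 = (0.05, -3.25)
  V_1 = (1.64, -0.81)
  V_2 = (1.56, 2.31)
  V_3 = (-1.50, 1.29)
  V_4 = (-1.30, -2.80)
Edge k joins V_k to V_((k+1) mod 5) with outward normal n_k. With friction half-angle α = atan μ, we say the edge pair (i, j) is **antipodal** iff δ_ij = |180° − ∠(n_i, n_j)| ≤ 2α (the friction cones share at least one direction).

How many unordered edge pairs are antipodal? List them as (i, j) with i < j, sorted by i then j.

α = atan 0.8 = 38.66°;  2α = 77.32°
n_0 = (+0.8378, -0.5460)
n_1 = (+0.9997, +0.0256)
n_2 = (-0.3162, +0.9487)
n_3 = (-0.9988, -0.0488)
n_4 = (-0.3162, -0.9487)
  (0,1): δ = 145.44°  ·
  (0,2): δ = 38.48°  ✓
  (0,3): δ = 35.89°  ✓
  (0,4): δ = 104.65°  ·
  (1,2): δ = 73.03°  ✓
  (1,3): δ = 1.33°  ✓
  (1,4): δ = 70.10°  ✓
  (2,3): δ = 105.64°  ·
  (2,4): δ = 36.87°  ✓
  (3,4): δ = 111.23°  ·
antipodal pairs: 6

count = 6; pairs: (0,2), (0,3), (1,2), (1,3), (1,4), (2,4)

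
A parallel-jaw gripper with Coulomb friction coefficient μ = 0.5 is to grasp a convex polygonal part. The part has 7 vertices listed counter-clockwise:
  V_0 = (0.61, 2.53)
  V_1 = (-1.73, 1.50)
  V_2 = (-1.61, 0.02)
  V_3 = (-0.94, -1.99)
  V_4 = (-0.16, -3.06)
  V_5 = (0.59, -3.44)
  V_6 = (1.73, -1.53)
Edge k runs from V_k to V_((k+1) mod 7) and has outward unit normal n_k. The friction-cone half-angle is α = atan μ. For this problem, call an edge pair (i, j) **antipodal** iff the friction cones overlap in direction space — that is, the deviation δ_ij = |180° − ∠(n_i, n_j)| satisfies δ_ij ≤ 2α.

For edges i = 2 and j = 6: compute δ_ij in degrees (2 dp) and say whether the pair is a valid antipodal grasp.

δ = 3.01°, valid

α = atan 0.5 = 26.57°;  2α = 53.13°
edge 2: e_2 = (+0.67, -2.01);  n_2 = (-0.9487, -0.3162)
edge 6: e_6 = (-1.12, +4.06);  n_6 = (+0.9640, +0.2659)
∠(n_2, n_6) = 176.99°
δ = |180° − 176.99°| = 3.01°
3.01° ≤ 2α = 53.13°  →  valid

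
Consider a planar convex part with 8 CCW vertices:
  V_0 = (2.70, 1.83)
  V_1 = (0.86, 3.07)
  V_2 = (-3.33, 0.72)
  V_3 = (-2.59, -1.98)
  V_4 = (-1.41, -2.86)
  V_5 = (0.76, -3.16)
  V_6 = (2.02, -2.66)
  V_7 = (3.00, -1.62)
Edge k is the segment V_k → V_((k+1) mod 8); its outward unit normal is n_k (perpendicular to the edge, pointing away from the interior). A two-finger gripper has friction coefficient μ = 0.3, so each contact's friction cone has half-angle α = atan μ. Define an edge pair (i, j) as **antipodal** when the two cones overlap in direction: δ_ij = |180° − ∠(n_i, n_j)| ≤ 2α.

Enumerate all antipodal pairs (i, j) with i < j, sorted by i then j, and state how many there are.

α = atan 0.3 = 16.70°;  2α = 33.40°
n_0 = (+0.5589, +0.8293)
n_1 = (-0.4892, +0.8722)
n_2 = (-0.9644, -0.2643)
n_3 = (-0.5978, -0.8016)
n_4 = (-0.1369, -0.9906)
n_5 = (+0.3688, -0.9295)
n_6 = (+0.7278, -0.6858)
n_7 = (+0.9962, +0.0866)
  (0,1): δ = 116.74°  ·
  (0,2): δ = 40.70°  ·
  (0,3): δ = 2.74°  ✓
  (0,4): δ = 26.11°  ✓
  (0,5): δ = 55.62°  ·
  (0,6): δ = 80.68°  ·
  (0,7): δ = 128.95°  ·
  (1,2): δ = 103.96°  ·
  (1,3): δ = 66.00°  ·
  (1,4): δ = 37.16°  ·
  (1,5): δ = 7.64°  ✓
  (1,6): δ = 17.42°  ✓
  (1,7): δ = 65.68°  ·
  (2,3): δ = 142.04°  ·
  (2,4): δ = 113.20°  ·
  (2,5): δ = 83.68°  ·
  (2,6): δ = 58.63°  ·
  (2,7): δ = 10.36°  ✓
  (3,4): δ = 151.16°  ·
  (3,5): δ = 121.64°  ·
  (3,6): δ = 96.58°  ·
  (3,7): δ = 48.32°  ·
  (4,5): δ = 150.48°  ·
  (4,6): δ = 125.43°  ·
  (4,7): δ = 77.16°  ·
  (5,6): δ = 154.94°  ·
  (5,7): δ = 106.67°  ·
  (6,7): δ = 131.73°  ·
antipodal pairs: 5

count = 5; pairs: (0,3), (0,4), (1,5), (1,6), (2,7)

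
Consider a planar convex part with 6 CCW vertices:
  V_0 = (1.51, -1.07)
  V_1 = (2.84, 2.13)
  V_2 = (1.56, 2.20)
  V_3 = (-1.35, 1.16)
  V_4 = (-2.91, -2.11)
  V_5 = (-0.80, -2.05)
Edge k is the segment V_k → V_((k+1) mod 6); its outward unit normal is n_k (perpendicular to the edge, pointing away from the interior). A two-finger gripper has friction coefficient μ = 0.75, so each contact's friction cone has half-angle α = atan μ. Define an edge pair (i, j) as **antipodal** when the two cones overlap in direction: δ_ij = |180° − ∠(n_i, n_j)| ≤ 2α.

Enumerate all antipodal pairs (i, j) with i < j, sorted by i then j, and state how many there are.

count = 9; pairs: (0,1), (0,2), (0,3), (1,4), (1,5), (2,4), (2,5), (3,4), (3,5)

α = atan 0.75 = 36.87°;  2α = 73.74°
n_0 = (+0.9234, -0.3838)
n_1 = (+0.0546, +0.9985)
n_2 = (-0.3365, +0.9417)
n_3 = (-0.9026, +0.4306)
n_4 = (+0.0284, -0.9996)
n_5 = (+0.3905, -0.9206)
  (0,1): δ = 70.56°  ✓
  (0,2): δ = 47.76°  ✓
  (0,3): δ = 2.94°  ✓
  (0,4): δ = 114.20°  ·
  (0,5): δ = 135.56°  ·
  (1,2): δ = 157.20°  ·
  (1,3): δ = 112.37°  ·
  (1,4): δ = 4.76°  ✓
  (1,5): δ = 26.12°  ✓
  (2,3): δ = 135.17°  ·
  (2,4): δ = 18.04°  ✓
  (2,5): δ = 3.32°  ✓
  (3,4): δ = 62.87°  ✓
  (3,5): δ = 41.51°  ✓
  (4,5): δ = 158.64°  ·
antipodal pairs: 9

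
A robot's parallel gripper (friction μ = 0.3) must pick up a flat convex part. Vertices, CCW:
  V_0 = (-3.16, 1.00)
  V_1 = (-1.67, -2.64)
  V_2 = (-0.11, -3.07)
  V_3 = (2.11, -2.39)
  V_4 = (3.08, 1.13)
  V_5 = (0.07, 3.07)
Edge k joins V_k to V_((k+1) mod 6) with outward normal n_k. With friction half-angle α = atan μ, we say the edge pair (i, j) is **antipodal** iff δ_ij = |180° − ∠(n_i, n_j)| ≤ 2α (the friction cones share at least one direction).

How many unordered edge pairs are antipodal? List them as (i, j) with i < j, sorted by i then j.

α = atan 0.3 = 16.70°;  2α = 33.40°
n_0 = (-0.9255, -0.3788)
n_1 = (-0.2657, -0.9640)
n_2 = (+0.2929, -0.9562)
n_3 = (+0.9641, -0.2657)
n_4 = (+0.5417, +0.8405)
n_5 = (-0.5396, +0.8419)
  (0,1): δ = 127.67°  ·
  (0,2): δ = 95.23°  ·
  (0,3): δ = 37.67°  ·
  (0,4): δ = 34.94°  ·
  (0,5): δ = 100.39°  ·
  (1,2): δ = 147.56°  ·
  (1,3): δ = 90.00°  ·
  (1,4): δ = 17.39°  ✓
  (1,5): δ = 48.06°  ·
  (2,3): δ = 122.44°  ·
  (2,4): δ = 49.83°  ·
  (2,5): δ = 15.62°  ✓
  (3,4): δ = 107.40°  ·
  (3,5): δ = 41.94°  ·
  (4,5): δ = 114.54°  ·
antipodal pairs: 2

count = 2; pairs: (1,4), (2,5)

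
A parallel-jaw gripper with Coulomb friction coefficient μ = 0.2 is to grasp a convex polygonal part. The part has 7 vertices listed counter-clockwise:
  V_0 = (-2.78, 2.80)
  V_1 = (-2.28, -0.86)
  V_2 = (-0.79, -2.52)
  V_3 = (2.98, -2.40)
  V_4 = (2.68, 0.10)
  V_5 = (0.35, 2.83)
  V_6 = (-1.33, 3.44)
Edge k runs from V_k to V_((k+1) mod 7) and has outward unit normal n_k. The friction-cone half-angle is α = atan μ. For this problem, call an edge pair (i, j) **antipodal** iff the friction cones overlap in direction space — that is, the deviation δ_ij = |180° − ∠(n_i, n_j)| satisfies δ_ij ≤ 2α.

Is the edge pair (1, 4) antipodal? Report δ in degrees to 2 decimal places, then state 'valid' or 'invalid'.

δ = 1.43°, valid

α = atan 0.2 = 11.31°;  2α = 22.62°
edge 1: e_1 = (+1.49, -1.66);  n_1 = (-0.7442, -0.6680)
edge 4: e_4 = (-2.33, +2.73);  n_4 = (+0.7606, +0.6492)
∠(n_1, n_4) = 178.57°
δ = |180° − 178.57°| = 1.43°
1.43° ≤ 2α = 22.62°  →  valid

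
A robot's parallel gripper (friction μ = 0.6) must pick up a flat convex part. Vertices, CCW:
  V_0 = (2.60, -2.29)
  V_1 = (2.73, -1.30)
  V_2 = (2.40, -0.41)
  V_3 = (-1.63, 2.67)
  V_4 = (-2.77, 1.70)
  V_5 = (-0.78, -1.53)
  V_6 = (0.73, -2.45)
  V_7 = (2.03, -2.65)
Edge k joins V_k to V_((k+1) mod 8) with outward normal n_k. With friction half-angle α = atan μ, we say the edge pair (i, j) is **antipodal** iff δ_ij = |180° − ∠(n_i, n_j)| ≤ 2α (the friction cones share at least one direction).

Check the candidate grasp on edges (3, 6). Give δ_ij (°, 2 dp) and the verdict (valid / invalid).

δ = 49.14°, valid

α = atan 0.6 = 30.96°;  2α = 61.93°
edge 3: e_3 = (-1.14, -0.97);  n_3 = (-0.6480, +0.7616)
edge 6: e_6 = (+1.30, -0.20);  n_6 = (-0.1521, -0.9884)
∠(n_3, n_6) = 130.86°
δ = |180° − 130.86°| = 49.14°
49.14° ≤ 2α = 61.93°  →  valid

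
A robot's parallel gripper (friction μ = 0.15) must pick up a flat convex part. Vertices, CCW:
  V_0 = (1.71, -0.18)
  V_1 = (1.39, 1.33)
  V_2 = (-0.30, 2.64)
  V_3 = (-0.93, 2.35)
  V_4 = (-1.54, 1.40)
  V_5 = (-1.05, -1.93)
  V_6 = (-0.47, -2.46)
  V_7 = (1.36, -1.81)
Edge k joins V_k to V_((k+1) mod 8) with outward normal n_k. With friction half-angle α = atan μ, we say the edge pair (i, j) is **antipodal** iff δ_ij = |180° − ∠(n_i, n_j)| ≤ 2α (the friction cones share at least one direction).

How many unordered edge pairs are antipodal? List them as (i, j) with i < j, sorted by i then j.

count = 3; pairs: (0,4), (1,5), (2,6)

α = atan 0.15 = 8.53°;  2α = 17.06°
n_0 = (+0.9783, +0.2073)
n_1 = (+0.6126, +0.7904)
n_2 = (-0.4181, +0.9084)
n_3 = (-0.8415, +0.5403)
n_4 = (-0.9893, -0.1456)
n_5 = (-0.6746, -0.7382)
n_6 = (+0.3347, -0.9423)
n_7 = (+0.9777, -0.2099)
  (0,1): δ = 139.75°  ·
  (0,2): δ = 77.25°  ·
  (0,3): δ = 44.67°  ·
  (0,4): δ = 3.59°  ✓
  (0,5): δ = 35.61°  ·
  (0,6): δ = 97.59°  ·
  (0,7): δ = 155.92°  ·
  (1,2): δ = 117.50°  ·
  (1,3): δ = 84.92°  ·
  (1,4): δ = 43.85°  ·
  (1,5): δ = 4.64°  ✓
  (1,6): δ = 57.34°  ·
  (1,7): δ = 115.66°  ·
  (2,3): δ = 147.42°  ·
  (2,4): δ = 106.35°  ·
  (2,5): δ = 67.14°  ·
  (2,6): δ = 5.16°  ✓
  (2,7): δ = 53.16°  ·
  (3,4): δ = 138.92°  ·
  (3,5): δ = 99.72°  ·
  (3,6): δ = 37.74°  ·
  (3,7): δ = 20.59°  ·
  (4,5): δ = 140.79°  ·
  (4,6): δ = 78.82°  ·
  (4,7): δ = 20.49°  ·
  (5,6): δ = 118.02°  ·
  (5,7): δ = 59.70°  ·
  (6,7): δ = 121.67°  ·
antipodal pairs: 3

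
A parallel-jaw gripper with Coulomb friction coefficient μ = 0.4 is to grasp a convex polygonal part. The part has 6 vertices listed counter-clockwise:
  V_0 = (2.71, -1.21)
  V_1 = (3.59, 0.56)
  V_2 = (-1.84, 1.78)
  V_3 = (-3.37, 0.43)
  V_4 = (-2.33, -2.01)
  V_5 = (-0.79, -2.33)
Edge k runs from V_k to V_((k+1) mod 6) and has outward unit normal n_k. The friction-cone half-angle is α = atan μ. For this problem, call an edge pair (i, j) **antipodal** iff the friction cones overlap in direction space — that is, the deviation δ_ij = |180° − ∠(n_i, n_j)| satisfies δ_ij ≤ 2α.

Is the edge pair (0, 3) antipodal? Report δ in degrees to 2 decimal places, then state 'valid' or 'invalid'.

α = atan 0.4 = 21.80°;  2α = 43.60°
edge 0: e_0 = (+0.88, +1.77);  n_0 = (+0.8954, -0.4452)
edge 3: e_3 = (+1.04, -2.44);  n_3 = (-0.9199, -0.3921)
∠(n_0, n_3) = 130.48°
δ = |180° − 130.48°| = 49.52°
49.52° > 2α = 43.60°  →  invalid

δ = 49.52°, invalid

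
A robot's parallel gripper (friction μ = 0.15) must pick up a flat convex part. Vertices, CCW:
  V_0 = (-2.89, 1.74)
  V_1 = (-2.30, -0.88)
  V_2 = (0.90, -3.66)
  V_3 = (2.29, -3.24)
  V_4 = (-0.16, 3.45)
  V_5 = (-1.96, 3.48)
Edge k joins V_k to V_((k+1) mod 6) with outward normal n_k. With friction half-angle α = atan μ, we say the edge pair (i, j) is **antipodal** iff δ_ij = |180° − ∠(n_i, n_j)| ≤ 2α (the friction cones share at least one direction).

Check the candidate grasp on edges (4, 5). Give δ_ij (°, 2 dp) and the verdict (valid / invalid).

α = atan 0.15 = 8.53°;  2α = 17.06°
edge 4: e_4 = (-1.80, +0.03);  n_4 = (+0.0167, +0.9999)
edge 5: e_5 = (-0.93, -1.74);  n_5 = (-0.8819, +0.4714)
∠(n_4, n_5) = 62.83°
δ = |180° − 62.83°| = 117.17°
117.17° > 2α = 17.06°  →  invalid

δ = 117.17°, invalid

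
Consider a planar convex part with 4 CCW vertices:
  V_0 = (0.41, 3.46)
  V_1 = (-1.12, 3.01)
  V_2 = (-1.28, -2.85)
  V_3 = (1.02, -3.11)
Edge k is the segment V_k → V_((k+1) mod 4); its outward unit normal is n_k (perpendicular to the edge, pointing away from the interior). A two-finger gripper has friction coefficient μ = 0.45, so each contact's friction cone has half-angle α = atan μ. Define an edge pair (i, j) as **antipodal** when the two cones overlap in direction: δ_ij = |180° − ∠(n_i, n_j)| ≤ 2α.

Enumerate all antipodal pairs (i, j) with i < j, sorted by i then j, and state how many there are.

α = atan 0.45 = 24.23°;  2α = 48.46°
n_0 = (-0.2822, +0.9594)
n_1 = (-0.9996, +0.0273)
n_2 = (-0.1123, -0.9937)
n_3 = (+0.9957, +0.0924)
  (0,1): δ = 107.95°  ·
  (0,2): δ = 22.84°  ✓
  (0,3): δ = 78.91°  ·
  (1,2): δ = 94.89°  ·
  (1,3): δ = 6.87°  ✓
  (2,3): δ = 78.25°  ·
antipodal pairs: 2

count = 2; pairs: (0,2), (1,3)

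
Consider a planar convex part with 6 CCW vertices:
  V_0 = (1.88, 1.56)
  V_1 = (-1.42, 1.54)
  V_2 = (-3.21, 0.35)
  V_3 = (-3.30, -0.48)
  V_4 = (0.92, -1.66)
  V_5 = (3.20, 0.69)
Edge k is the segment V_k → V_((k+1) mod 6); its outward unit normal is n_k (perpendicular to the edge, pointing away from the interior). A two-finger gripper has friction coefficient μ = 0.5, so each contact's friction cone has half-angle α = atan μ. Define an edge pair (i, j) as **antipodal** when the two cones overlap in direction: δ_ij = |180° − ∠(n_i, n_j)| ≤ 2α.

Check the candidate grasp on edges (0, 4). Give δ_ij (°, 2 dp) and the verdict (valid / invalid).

α = atan 0.5 = 26.57°;  2α = 53.13°
edge 0: e_0 = (-3.30, -0.02);  n_0 = (-0.0061, +1.0000)
edge 4: e_4 = (+2.28, +2.35);  n_4 = (+0.7177, -0.6963)
∠(n_0, n_4) = 134.48°
δ = |180° − 134.48°| = 45.52°
45.52° ≤ 2α = 53.13°  →  valid

δ = 45.52°, valid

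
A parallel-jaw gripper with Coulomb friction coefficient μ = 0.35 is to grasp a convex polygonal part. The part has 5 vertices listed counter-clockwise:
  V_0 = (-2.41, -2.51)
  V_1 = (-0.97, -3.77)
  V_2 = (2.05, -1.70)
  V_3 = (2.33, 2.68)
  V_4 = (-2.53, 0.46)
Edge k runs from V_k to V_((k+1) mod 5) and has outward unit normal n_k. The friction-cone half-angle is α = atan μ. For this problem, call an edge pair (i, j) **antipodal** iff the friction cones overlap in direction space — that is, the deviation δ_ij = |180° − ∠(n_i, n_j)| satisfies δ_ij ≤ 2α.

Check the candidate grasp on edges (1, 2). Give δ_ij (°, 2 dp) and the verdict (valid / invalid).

δ = 128.09°, invalid

α = atan 0.35 = 19.29°;  2α = 38.58°
edge 1: e_1 = (+3.02, +2.07);  n_1 = (+0.5654, -0.8248)
edge 2: e_2 = (+0.28, +4.38);  n_2 = (+0.9980, -0.0638)
∠(n_1, n_2) = 51.91°
δ = |180° − 51.91°| = 128.09°
128.09° > 2α = 38.58°  →  invalid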